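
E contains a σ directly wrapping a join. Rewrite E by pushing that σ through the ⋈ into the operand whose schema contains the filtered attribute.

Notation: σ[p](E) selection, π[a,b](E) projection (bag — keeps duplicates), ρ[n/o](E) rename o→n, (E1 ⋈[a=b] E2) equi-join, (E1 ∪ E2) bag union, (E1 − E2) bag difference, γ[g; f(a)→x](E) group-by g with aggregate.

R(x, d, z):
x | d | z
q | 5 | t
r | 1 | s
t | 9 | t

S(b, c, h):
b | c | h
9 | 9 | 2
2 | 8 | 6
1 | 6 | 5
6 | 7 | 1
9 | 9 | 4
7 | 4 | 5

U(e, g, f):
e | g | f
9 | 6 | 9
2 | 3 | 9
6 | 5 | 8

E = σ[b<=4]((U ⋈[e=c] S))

σ filters on b, owned by the right side.
E' = (U ⋈[e=c] σ[b<=4](S))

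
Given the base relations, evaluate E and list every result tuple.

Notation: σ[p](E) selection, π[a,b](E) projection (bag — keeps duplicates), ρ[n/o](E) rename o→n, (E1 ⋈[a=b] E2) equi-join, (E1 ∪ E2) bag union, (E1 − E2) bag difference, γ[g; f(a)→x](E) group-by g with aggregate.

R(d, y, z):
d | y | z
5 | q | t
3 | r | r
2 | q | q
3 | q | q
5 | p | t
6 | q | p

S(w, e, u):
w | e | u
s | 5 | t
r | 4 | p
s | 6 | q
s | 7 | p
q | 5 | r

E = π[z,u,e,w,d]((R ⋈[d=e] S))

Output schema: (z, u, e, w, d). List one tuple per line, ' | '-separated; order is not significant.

Per-node cardinality:
  R → 6
  S → 5
  (R ⋈[d=e] S) → 5
  π[z,u,e,w,d]((R ⋈[d=e] S)) → 5

== RESULT ==
z | u | e | w | d
p | q | 6 | s | 6
t | r | 5 | q | 5
t | r | 5 | q | 5
t | t | 5 | s | 5
t | t | 5 | s | 5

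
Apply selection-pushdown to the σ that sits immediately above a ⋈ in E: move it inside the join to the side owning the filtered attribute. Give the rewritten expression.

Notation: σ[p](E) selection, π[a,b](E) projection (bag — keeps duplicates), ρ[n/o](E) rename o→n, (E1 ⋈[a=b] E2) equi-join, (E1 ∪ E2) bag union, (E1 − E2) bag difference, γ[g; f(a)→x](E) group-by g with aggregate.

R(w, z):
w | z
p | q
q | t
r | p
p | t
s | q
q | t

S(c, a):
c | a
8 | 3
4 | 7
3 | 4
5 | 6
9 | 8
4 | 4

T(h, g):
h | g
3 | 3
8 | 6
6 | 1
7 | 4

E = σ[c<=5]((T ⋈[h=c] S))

σ filters on c, owned by the right side.
E' = (T ⋈[h=c] σ[c<=5](S))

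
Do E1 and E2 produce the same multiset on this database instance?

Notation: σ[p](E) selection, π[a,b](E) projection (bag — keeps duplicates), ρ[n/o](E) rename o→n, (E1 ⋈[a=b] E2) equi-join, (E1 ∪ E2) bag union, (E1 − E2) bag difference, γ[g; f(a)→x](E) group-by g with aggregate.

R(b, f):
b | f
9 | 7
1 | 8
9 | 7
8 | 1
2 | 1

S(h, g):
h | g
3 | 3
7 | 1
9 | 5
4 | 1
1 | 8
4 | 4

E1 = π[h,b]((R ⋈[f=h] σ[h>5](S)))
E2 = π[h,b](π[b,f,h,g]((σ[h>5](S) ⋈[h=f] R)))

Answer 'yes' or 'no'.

E1 row counts bottom-up:
  R → 5
  S → 6
  σ[h>5](S) → 2
  (R ⋈[f=h] σ[h>5](S)) → 2
  π[h,b]((R ⋈[f=h] σ[h>5](S))) → 2
E2 row counts bottom-up:
  S → 6
  σ[h>5](S) → 2
  R → 5
  (σ[h>5](S) ⋈[h=f] R) → 2
  π[b,f,h,g]((σ[h>5](S) ⋈[h=f] R)) → 2
  π[h,b](π[b,f,h,g]((σ[h>5](S) ⋈[h=f] R))) → 2

E1 and E2 produce the same multiset:
h | b
7 | 9
7 | 9

yes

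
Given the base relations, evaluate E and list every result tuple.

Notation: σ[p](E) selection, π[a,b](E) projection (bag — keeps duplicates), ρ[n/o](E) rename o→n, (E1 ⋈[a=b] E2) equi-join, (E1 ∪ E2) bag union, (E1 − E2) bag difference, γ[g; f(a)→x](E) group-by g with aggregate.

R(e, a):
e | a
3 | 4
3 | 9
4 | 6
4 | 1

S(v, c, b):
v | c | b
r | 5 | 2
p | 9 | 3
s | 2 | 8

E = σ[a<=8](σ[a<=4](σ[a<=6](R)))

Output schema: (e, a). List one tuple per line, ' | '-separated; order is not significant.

Per-node cardinality:
  R → 4
  σ[a<=6](R) → 3
  σ[a<=4](σ[a<=6](R)) → 2
  σ[a<=8](σ[a<=4](σ[a<=6](R))) → 2

== RESULT ==
e | a
3 | 4
4 | 1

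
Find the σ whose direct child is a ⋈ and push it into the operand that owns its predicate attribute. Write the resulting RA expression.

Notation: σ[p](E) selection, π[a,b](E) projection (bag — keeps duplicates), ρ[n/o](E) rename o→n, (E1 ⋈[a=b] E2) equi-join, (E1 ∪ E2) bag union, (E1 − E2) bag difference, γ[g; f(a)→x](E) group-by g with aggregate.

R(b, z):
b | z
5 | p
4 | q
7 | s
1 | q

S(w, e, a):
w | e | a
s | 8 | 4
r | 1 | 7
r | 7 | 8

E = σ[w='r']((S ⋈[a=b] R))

σ filters on w, owned by the left side.
E' = (σ[w='r'](S) ⋈[a=b] R)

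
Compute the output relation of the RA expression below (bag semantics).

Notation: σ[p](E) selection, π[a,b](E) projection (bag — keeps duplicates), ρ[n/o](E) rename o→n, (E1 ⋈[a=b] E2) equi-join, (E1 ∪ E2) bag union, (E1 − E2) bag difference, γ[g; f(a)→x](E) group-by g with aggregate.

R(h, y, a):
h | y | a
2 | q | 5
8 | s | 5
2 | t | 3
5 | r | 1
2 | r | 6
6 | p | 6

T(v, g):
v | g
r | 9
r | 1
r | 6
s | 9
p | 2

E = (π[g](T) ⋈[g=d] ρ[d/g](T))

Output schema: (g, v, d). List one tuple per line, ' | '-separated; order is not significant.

Subexpression sizes:
  T → 5
  π[g](T) → 5
  T → 5
  ρ[d/g](T) → 5
  (π[g](T) ⋈[g=d] ρ[d/g](T)) → 7

== RESULT ==
g | v | d
1 | r | 1
2 | p | 2
6 | r | 6
9 | r | 9
9 | r | 9
9 | s | 9
9 | s | 9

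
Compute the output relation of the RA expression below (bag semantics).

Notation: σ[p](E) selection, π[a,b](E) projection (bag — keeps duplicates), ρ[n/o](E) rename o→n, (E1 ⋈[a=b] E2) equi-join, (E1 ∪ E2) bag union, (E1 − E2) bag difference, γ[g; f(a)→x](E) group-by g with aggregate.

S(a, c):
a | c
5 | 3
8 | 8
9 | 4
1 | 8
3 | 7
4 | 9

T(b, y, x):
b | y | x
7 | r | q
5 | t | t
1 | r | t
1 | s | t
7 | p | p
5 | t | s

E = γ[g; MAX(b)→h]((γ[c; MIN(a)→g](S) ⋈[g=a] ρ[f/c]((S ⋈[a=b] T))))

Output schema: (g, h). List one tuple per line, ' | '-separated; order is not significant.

Stepwise |·|:
  S → 6
  γ[c; MIN(a)→g](S) → 5
  S → 6
  T → 6
  (S ⋈[a=b] T) → 4
  ρ[f/c]((S ⋈[a=b] T)) → 4
  (γ[c; MIN(a)→g](S) ⋈[g=a] ρ[f/c]((S ⋈[a=b] T))) → 4
  γ[g; MAX(b)→h]((γ[c; MIN(a)→g](S) ⋈[g=a] ρ[f/c]((S ⋈[a=b] T)))) → 2

== RESULT ==
g | h
1 | 1
5 | 5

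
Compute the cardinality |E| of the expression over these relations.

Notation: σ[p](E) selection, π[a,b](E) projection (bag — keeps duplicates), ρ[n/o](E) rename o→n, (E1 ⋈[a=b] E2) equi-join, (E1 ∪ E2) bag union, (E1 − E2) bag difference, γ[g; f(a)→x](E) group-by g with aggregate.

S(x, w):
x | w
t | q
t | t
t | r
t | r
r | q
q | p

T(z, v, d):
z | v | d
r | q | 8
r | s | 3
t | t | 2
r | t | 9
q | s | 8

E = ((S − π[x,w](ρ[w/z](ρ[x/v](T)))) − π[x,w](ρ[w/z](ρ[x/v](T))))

Subexpression sizes:
  S → 6
  T → 5
  ρ[x/v](T) → 5
  ρ[w/z](ρ[x/v](T)) → 5
  π[x,w](ρ[w/z](ρ[x/v](T))) → 5
  (S − π[x,w](ρ[w/z](ρ[x/v](T)))) → 4
  T → 5
  ρ[x/v](T) → 5
  ρ[w/z](ρ[x/v](T)) → 5
  π[x,w](ρ[w/z](ρ[x/v](T))) → 5
  ((S − π[x,w](ρ[w/z](ρ[x/v](T)))) − π[x,w](ρ[w/z](ρ[x/v](T)))) → 3

|E| = 3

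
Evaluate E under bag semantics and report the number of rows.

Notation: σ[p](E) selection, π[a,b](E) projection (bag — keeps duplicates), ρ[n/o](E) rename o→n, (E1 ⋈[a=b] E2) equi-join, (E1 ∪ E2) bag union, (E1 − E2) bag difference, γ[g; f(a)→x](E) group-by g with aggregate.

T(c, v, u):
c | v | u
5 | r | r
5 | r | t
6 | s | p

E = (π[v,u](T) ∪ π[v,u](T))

Subexpression sizes:
  T → 3
  π[v,u](T) → 3
  T → 3
  π[v,u](T) → 3
  (π[v,u](T) ∪ π[v,u](T)) → 6

|E| = 6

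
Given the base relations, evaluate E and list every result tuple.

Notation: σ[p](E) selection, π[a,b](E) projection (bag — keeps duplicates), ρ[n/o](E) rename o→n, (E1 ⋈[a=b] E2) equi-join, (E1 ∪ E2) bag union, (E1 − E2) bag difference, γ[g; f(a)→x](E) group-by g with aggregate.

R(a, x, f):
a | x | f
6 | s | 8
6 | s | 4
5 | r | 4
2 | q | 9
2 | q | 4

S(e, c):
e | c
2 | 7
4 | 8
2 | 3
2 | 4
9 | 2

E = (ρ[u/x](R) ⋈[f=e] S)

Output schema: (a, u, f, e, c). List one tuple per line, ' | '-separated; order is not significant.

Per-node cardinality:
  R → 5
  ρ[u/x](R) → 5
  S → 5
  (ρ[u/x](R) ⋈[f=e] S) → 4

== RESULT ==
a | u | f | e | c
2 | q | 4 | 4 | 8
2 | q | 9 | 9 | 2
5 | r | 4 | 4 | 8
6 | s | 4 | 4 | 8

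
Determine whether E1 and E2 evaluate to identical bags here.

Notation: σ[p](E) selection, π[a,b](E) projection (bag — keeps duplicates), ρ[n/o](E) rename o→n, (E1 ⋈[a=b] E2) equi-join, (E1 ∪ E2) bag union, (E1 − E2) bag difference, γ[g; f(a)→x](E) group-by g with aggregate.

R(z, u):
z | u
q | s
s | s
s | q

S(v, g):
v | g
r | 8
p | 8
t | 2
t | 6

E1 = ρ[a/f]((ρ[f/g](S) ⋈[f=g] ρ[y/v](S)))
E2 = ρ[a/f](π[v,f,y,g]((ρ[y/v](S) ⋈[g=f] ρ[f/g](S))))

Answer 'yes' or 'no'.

E1 subexpression sizes:
  S → 4
  ρ[f/g](S) → 4
  S → 4
  ρ[y/v](S) → 4
  (ρ[f/g](S) ⋈[f=g] ρ[y/v](S)) → 6
  ρ[a/f]((ρ[f/g](S) ⋈[f=g] ρ[y/v](S))) → 6
E2 subexpression sizes:
  S → 4
  ρ[y/v](S) → 4
  S → 4
  ρ[f/g](S) → 4
  (ρ[y/v](S) ⋈[g=f] ρ[f/g](S)) → 6
  π[v,f,y,g]((ρ[y/v](S) ⋈[g=f] ρ[f/g](S))) → 6
  ρ[a/f](π[v,f,y,g]((ρ[y/v](S) ⋈[g=f] ρ[f/g](S)))) → 6

E1 and E2 produce the same multiset:
v | a | y | g
p | 8 | p | 8
p | 8 | r | 8
r | 8 | p | 8
r | 8 | r | 8
t | 2 | t | 2
t | 6 | t | 6

yes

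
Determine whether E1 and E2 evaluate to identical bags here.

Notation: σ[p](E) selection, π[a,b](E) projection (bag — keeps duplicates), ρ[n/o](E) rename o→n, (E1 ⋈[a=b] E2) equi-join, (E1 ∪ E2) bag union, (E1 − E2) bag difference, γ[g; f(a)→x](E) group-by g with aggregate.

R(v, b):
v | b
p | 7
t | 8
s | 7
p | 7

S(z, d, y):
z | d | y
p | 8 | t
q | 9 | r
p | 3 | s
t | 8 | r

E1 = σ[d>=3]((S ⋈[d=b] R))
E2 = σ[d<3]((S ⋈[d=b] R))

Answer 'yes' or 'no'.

E1 stepwise |·|:
  S → 4
  R → 4
  (S ⋈[d=b] R) → 2
  σ[d>=3]((S ⋈[d=b] R)) → 2
E2 stepwise |·|:
  S → 4
  R → 4
  (S ⋈[d=b] R) → 2
  σ[d<3]((S ⋈[d=b] R)) → 0

E1 result:
z | d | y | v | b
p | 8 | t | t | 8
t | 8 | r | t | 8
E2 result:
z | d | y | v | b
(0 rows)
Witness: ('t', 8, 'r', 't', 8) appears 1× in E1 but 0× in E2.

no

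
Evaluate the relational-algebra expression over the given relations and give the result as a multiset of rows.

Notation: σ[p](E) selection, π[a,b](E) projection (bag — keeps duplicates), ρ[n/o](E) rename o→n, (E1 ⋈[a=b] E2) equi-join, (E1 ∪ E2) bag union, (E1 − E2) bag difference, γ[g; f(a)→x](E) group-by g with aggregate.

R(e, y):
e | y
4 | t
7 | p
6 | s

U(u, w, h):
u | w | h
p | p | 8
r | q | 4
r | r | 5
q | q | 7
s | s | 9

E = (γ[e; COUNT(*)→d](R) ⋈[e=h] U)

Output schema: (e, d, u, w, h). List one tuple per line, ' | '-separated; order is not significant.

Subexpression sizes:
  R → 3
  γ[e; COUNT(*)→d](R) → 3
  U → 5
  (γ[e; COUNT(*)→d](R) ⋈[e=h] U) → 2

== RESULT ==
e | d | u | w | h
4 | 1 | r | q | 4
7 | 1 | q | q | 7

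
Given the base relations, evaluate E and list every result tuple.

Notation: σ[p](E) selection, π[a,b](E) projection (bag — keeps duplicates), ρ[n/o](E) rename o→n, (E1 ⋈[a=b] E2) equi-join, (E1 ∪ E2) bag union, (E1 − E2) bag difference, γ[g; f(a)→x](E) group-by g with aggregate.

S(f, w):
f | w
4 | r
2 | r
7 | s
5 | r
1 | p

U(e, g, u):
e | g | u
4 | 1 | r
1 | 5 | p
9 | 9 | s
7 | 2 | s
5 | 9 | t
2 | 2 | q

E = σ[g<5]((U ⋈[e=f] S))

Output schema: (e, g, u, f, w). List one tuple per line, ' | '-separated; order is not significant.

Stepwise |·|:
  U → 6
  S → 5
  (U ⋈[e=f] S) → 5
  σ[g<5]((U ⋈[e=f] S)) → 3

== RESULT ==
e | g | u | f | w
2 | 2 | q | 2 | r
4 | 1 | r | 4 | r
7 | 2 | s | 7 | s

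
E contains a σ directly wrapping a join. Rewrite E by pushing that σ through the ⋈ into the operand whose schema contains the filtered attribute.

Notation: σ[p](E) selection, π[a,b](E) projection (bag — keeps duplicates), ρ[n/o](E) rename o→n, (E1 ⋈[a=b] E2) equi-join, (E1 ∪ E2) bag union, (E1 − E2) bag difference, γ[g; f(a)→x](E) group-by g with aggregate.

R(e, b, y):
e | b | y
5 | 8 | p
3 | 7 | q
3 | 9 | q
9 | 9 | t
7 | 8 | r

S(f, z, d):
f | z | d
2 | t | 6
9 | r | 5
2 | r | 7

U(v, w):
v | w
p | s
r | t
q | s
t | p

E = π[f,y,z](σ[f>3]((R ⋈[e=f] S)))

σ filters on f, owned by the right side.
E' = π[f,y,z]((R ⋈[e=f] σ[f>3](S)))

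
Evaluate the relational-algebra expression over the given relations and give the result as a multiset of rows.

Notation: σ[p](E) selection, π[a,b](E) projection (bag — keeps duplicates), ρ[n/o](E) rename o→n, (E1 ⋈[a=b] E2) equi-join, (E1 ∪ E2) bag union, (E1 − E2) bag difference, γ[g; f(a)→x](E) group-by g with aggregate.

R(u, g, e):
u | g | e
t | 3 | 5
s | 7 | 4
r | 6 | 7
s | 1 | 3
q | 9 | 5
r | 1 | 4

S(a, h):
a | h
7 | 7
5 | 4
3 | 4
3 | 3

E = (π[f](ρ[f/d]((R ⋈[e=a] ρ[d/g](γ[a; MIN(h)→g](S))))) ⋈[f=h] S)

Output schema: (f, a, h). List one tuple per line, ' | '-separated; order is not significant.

Per-node cardinality:
  R → 6
  S → 4
  γ[a; MIN(h)→g](S) → 3
  ρ[d/g](γ[a; MIN(h)→g](S)) → 3
  (R ⋈[e=a] ρ[d/g](γ[a; MIN(h)→g](S))) → 4
  ρ[f/d]((R ⋈[e=a] ρ[d/g](γ[a; MIN(h)→g](S)))) → 4
  π[f](ρ[f/d]((R ⋈[e=a] ρ[d/g](γ[a; MIN(h)→g](S))))) → 4
  S → 4
  (π[f](ρ[f/d]((R ⋈[e=a] ρ[d/g](γ[a; MIN(h)→g](S))))) ⋈[f=h] S) → 6

== RESULT ==
f | a | h
3 | 3 | 3
4 | 3 | 4
4 | 3 | 4
4 | 5 | 4
4 | 5 | 4
7 | 7 | 7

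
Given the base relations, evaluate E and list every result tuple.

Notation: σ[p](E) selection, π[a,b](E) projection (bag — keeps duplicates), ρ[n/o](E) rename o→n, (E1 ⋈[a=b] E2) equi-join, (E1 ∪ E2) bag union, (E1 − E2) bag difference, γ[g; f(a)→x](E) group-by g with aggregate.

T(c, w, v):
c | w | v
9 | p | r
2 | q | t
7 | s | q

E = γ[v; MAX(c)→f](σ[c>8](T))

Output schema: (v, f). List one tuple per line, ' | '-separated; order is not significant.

Subexpression sizes:
  T → 3
  σ[c>8](T) → 1
  γ[v; MAX(c)→f](σ[c>8](T)) → 1

== RESULT ==
v | f
r | 9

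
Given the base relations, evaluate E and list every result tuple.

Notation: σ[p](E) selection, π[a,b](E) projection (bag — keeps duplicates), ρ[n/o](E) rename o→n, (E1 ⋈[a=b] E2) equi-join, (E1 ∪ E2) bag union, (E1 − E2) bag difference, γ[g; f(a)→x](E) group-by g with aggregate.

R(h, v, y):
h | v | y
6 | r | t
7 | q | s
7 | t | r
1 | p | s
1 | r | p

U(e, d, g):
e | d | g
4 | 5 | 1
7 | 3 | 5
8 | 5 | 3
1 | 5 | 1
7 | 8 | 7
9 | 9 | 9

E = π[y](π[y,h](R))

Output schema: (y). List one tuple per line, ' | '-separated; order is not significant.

Subexpression sizes:
  R → 5
  π[y,h](R) → 5
  π[y](π[y,h](R)) → 5

== RESULT ==
y
p
r
s
s
t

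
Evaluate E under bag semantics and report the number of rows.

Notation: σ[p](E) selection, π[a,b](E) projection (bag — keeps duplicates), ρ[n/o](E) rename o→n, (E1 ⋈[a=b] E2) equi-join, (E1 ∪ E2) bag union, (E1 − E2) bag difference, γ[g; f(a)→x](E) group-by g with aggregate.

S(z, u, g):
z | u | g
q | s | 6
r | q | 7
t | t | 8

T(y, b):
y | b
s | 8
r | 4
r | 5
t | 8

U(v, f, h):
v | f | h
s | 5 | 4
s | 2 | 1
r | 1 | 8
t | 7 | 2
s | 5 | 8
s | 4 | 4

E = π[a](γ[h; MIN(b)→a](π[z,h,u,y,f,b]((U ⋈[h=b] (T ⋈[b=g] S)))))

Per-node cardinality:
  U → 6
  T → 4
  S → 3
  (T ⋈[b=g] S) → 2
  (U ⋈[h=b] (T ⋈[b=g] S)) → 4
  π[z,h,u,y,f,b]((U ⋈[h=b] (T ⋈[b=g] S))) → 4
  γ[h; MIN(b)→a](π[z,h,u,y,f,b]((U ⋈[h=b] (T ⋈[b=g] S)))) → 1
  π[a](γ[h; MIN(b)→a](π[z,h,u,y,f,b]((U ⋈[h=b] (T ⋈[b=g] S))))) → 1

|E| = 1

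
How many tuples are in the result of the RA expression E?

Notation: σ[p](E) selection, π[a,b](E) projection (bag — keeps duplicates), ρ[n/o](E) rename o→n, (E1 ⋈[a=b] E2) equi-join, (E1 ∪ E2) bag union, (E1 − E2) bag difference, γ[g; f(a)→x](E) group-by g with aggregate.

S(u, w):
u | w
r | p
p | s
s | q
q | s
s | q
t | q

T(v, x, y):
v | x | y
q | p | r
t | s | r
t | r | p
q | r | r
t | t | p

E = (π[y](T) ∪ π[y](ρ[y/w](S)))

Per-node cardinality:
  T → 5
  π[y](T) → 5
  S → 6
  ρ[y/w](S) → 6
  π[y](ρ[y/w](S)) → 6
  (π[y](T) ∪ π[y](ρ[y/w](S))) → 11

|E| = 11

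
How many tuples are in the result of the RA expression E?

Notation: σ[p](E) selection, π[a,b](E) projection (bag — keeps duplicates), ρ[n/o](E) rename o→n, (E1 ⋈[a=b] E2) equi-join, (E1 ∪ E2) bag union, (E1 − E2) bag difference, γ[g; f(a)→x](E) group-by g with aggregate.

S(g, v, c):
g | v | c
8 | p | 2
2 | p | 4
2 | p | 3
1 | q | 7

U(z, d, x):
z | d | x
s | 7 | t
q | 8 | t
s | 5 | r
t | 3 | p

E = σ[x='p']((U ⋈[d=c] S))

Stepwise |·|:
  U → 4
  S → 4
  (U ⋈[d=c] S) → 2
  σ[x='p']((U ⋈[d=c] S)) → 1

|E| = 1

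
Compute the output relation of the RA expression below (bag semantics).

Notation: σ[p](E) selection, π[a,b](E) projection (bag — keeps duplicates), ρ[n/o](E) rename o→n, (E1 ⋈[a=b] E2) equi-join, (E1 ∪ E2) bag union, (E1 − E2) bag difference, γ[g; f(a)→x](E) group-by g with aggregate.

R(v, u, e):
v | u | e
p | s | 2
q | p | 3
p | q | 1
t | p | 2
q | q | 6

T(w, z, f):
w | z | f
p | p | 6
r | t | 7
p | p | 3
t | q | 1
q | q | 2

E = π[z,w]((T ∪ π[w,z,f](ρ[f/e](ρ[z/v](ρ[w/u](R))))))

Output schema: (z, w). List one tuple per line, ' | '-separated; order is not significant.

Stepwise |·|:
  T → 5
  R → 5
  ρ[w/u](R) → 5
  ρ[z/v](ρ[w/u](R)) → 5
  ρ[f/e](ρ[z/v](ρ[w/u](R))) → 5
  π[w,z,f](ρ[f/e](ρ[z/v](ρ[w/u](R)))) → 5
  (T ∪ π[w,z,f](ρ[f/e](ρ[z/v](ρ[w/u](R))))) → 10
  π[z,w]((T ∪ π[w,z,f](ρ[f/e](ρ[z/v](ρ[w/u](R)))))) → 10

== RESULT ==
z | w
p | p
p | p
p | q
p | s
q | p
q | q
q | q
q | t
t | p
t | r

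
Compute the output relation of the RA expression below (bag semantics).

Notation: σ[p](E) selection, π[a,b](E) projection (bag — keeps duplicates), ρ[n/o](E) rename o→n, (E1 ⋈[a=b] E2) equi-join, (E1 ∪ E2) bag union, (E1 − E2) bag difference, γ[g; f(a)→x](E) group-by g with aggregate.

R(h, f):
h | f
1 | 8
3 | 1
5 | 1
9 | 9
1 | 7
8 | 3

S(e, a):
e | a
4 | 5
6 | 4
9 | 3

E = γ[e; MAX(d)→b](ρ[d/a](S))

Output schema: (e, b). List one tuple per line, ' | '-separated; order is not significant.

Stepwise |·|:
  S → 3
  ρ[d/a](S) → 3
  γ[e; MAX(d)→b](ρ[d/a](S)) → 3

== RESULT ==
e | b
4 | 5
6 | 4
9 | 3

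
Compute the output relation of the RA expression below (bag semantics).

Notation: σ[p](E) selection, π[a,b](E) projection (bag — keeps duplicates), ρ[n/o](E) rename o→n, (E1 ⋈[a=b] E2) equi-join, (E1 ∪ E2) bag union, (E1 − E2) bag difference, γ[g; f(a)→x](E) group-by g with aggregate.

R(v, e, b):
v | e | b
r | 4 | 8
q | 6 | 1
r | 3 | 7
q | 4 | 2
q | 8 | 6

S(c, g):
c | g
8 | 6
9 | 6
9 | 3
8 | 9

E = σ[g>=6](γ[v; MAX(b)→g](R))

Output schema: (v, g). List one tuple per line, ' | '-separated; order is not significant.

Subexpression sizes:
  R → 5
  γ[v; MAX(b)→g](R) → 2
  σ[g>=6](γ[v; MAX(b)→g](R)) → 2

== RESULT ==
v | g
q | 6
r | 8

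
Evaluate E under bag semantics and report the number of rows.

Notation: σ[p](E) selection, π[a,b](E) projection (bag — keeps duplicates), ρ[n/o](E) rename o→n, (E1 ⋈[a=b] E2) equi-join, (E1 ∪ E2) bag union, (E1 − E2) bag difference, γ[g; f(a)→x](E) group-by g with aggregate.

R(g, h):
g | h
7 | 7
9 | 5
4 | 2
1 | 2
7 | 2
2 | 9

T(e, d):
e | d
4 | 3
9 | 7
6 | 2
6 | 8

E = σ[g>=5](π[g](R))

Subexpression sizes:
  R → 6
  π[g](R) → 6
  σ[g>=5](π[g](R)) → 3

|E| = 3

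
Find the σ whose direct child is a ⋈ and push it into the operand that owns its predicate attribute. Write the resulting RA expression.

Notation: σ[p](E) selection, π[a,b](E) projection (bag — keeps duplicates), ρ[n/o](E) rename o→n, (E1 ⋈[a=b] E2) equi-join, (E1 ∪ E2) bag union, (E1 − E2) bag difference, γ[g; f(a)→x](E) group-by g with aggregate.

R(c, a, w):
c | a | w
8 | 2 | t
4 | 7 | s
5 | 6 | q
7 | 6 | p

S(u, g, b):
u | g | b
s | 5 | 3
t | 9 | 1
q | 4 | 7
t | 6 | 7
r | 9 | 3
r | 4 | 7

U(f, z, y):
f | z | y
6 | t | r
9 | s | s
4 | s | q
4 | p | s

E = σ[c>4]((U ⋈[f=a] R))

σ filters on c, owned by the right side.
E' = (U ⋈[f=a] σ[c>4](R))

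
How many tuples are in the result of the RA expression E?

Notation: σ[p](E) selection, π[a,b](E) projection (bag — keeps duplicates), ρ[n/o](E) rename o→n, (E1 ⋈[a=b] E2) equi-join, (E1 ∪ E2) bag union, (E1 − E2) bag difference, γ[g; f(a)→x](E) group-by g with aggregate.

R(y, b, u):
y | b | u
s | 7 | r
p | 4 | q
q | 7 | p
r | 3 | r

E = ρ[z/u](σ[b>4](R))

Subexpression sizes:
  R → 4
  σ[b>4](R) → 2
  ρ[z/u](σ[b>4](R)) → 2

|E| = 2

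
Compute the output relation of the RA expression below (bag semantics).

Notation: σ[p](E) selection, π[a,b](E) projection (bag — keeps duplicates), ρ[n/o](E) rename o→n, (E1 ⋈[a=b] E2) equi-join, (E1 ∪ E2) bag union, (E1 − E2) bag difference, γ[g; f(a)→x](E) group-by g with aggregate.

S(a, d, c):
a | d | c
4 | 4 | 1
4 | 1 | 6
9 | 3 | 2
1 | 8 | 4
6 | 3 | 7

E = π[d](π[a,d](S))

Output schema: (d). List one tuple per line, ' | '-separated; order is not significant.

Stepwise |·|:
  S → 5
  π[a,d](S) → 5
  π[d](π[a,d](S)) → 5

== RESULT ==
d
1
3
3
4
8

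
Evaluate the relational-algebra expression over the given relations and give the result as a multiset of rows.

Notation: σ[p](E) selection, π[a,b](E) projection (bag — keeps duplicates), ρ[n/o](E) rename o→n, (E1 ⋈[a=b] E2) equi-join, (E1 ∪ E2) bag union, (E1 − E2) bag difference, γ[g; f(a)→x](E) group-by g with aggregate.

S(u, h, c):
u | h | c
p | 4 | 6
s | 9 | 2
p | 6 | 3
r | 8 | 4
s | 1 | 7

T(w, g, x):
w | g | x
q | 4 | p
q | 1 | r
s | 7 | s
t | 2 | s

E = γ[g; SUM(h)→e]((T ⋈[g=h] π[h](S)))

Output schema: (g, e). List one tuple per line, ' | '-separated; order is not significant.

Stepwise |·|:
  T → 4
  S → 5
  π[h](S) → 5
  (T ⋈[g=h] π[h](S)) → 2
  γ[g; SUM(h)→e]((T ⋈[g=h] π[h](S))) → 2

== RESULT ==
g | e
1 | 1
4 | 4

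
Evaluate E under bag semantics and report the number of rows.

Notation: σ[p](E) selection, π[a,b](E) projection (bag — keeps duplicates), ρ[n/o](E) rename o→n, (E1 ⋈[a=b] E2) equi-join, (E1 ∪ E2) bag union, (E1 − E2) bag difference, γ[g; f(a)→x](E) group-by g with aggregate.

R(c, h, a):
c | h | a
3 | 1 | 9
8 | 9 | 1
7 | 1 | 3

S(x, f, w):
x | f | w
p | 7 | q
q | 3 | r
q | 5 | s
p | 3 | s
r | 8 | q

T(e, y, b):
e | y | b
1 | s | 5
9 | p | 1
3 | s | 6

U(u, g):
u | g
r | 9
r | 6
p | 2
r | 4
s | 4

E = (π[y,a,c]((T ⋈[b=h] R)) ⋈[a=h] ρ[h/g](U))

Per-node cardinality:
  T → 3
  R → 3
  (T ⋈[b=h] R) → 2
  π[y,a,c]((T ⋈[b=h] R)) → 2
  U → 5
  ρ[h/g](U) → 5
  (π[y,a,c]((T ⋈[b=h] R)) ⋈[a=h] ρ[h/g](U)) → 1

|E| = 1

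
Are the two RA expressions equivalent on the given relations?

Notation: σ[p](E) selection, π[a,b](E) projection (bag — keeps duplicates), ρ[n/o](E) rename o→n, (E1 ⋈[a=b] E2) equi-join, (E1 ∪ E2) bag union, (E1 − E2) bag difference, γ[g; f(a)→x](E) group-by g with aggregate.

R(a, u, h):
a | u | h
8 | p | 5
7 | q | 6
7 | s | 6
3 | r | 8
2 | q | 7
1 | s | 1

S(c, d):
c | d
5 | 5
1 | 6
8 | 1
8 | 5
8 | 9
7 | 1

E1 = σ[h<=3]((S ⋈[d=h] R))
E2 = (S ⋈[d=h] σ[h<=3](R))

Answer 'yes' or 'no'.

E1 subexpression sizes:
  S → 6
  R → 6
  (S ⋈[d=h] R) → 6
  σ[h<=3]((S ⋈[d=h] R)) → 2
E2 subexpression sizes:
  S → 6
  R → 6
  σ[h<=3](R) → 1
  (S ⋈[d=h] σ[h<=3](R)) → 2

E1 and E2 produce the same multiset:
c | d | a | u | h
7 | 1 | 1 | s | 1
8 | 1 | 1 | s | 1

yes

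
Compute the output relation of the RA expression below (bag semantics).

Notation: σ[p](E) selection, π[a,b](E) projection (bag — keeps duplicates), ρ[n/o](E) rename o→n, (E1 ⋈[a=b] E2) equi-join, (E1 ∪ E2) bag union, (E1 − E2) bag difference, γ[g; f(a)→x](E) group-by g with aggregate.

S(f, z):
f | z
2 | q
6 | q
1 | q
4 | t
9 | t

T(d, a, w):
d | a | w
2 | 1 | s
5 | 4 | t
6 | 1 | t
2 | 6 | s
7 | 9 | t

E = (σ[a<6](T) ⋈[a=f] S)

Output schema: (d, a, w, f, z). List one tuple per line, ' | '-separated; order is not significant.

Subexpression sizes:
  T → 5
  σ[a<6](T) → 3
  S → 5
  (σ[a<6](T) ⋈[a=f] S) → 3

== RESULT ==
d | a | w | f | z
2 | 1 | s | 1 | q
5 | 4 | t | 4 | t
6 | 1 | t | 1 | q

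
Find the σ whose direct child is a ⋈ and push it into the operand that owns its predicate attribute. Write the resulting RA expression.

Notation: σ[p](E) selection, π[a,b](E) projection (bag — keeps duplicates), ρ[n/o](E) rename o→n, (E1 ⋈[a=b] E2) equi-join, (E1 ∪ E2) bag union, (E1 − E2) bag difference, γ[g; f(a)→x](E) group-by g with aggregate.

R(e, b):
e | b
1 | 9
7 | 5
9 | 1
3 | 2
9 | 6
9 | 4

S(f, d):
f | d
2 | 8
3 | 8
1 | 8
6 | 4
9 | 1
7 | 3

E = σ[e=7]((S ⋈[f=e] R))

σ filters on e, owned by the right side.
E' = (S ⋈[f=e] σ[e=7](R))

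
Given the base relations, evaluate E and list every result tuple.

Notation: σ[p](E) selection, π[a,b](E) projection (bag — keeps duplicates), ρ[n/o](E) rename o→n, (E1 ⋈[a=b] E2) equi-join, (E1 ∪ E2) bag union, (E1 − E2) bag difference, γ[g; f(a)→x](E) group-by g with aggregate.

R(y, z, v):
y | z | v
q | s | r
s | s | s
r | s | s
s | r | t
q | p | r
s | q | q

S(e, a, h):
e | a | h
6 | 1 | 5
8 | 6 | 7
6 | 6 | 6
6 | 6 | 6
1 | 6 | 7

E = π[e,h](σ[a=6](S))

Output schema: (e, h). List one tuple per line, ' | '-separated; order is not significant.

Row counts bottom-up:
  S → 5
  σ[a=6](S) → 4
  π[e,h](σ[a=6](S)) → 4

== RESULT ==
e | h
1 | 7
6 | 6
6 | 6
8 | 7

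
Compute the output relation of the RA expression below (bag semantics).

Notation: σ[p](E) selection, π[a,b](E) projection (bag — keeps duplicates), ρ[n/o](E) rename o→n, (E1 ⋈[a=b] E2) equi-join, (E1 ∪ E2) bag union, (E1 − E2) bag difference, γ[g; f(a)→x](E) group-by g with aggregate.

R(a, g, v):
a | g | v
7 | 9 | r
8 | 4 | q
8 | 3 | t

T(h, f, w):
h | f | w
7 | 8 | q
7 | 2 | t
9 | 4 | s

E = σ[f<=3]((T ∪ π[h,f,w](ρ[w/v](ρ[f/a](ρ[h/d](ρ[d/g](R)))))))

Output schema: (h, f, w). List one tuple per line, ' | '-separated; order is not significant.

Subexpression sizes:
  T → 3
  R → 3
  ρ[d/g](R) → 3
  ρ[h/d](ρ[d/g](R)) → 3
  ρ[f/a](ρ[h/d](ρ[d/g](R))) → 3
  ρ[w/v](ρ[f/a](ρ[h/d](ρ[d/g](R)))) → 3
  π[h,f,w](ρ[w/v](ρ[f/a](ρ[h/d](ρ[d/g](R))))) → 3
  (T ∪ π[h,f,w](ρ[w/v](ρ[f/a](ρ[h/d](ρ[d/g](R)))))) → 6
  σ[f<=3]((T ∪ π[h,f,w](ρ[w/v](ρ[f/a](ρ[h/d](ρ[d/g](R))))))) → 1

== RESULT ==
h | f | w
7 | 2 | t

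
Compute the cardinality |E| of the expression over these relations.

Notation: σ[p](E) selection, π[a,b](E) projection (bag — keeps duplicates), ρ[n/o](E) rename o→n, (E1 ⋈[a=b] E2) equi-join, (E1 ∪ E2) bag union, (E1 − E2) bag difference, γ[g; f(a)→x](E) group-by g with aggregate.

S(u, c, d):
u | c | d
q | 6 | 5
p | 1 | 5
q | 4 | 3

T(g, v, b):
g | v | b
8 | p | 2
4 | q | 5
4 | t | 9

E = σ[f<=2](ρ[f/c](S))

Per-node cardinality:
  S → 3
  ρ[f/c](S) → 3
  σ[f<=2](ρ[f/c](S)) → 1

|E| = 1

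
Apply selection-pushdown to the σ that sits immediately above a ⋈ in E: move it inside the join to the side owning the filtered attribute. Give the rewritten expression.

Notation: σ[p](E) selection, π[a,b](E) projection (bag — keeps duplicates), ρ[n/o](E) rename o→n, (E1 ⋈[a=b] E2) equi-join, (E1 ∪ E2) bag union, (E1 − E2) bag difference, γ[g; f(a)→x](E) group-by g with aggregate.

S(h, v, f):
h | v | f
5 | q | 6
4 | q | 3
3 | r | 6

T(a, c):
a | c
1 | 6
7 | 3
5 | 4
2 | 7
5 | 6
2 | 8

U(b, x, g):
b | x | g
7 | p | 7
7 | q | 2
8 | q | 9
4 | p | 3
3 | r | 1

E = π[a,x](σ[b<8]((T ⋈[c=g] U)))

σ filters on b, owned by the right side.
E' = π[a,x]((T ⋈[c=g] σ[b<8](U)))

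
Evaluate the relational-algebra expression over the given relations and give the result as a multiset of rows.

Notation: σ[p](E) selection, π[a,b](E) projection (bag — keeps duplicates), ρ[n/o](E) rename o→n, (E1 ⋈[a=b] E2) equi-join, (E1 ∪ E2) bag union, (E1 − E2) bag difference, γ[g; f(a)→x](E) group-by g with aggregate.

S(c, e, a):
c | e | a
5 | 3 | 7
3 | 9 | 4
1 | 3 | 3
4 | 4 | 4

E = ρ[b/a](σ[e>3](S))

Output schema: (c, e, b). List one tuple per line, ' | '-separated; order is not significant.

Per-node cardinality:
  S → 4
  σ[e>3](S) → 2
  ρ[b/a](σ[e>3](S)) → 2

== RESULT ==
c | e | b
3 | 9 | 4
4 | 4 | 4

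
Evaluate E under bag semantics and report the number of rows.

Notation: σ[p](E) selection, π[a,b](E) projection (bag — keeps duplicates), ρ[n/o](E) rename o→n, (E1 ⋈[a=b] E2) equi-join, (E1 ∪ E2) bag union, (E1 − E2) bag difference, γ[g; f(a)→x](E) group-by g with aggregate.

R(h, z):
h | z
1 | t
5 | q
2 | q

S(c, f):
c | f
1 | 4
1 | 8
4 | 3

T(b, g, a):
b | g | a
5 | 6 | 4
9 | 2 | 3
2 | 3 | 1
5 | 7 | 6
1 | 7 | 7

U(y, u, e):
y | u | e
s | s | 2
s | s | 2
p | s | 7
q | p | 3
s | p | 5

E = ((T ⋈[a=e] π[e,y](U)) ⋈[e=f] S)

Row counts bottom-up:
  T → 5
  U → 5
  π[e,y](U) → 5
  (T ⋈[a=e] π[e,y](U)) → 2
  S → 3
  ((T ⋈[a=e] π[e,y](U)) ⋈[e=f] S) → 1

|E| = 1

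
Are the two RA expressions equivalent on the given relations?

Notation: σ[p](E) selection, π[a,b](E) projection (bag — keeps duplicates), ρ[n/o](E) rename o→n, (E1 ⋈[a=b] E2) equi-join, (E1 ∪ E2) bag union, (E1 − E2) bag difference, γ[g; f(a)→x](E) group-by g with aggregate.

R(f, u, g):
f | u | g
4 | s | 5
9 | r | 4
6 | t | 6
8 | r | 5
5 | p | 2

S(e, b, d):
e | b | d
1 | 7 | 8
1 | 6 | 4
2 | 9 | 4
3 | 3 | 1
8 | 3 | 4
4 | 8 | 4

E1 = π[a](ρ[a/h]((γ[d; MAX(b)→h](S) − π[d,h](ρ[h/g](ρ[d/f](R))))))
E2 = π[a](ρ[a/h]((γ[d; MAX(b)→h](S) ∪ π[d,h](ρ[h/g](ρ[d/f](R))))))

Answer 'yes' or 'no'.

E1 subexpression sizes:
  S → 6
  γ[d; MAX(b)→h](S) → 3
  R → 5
  ρ[d/f](R) → 5
  ρ[h/g](ρ[d/f](R)) → 5
  π[d,h](ρ[h/g](ρ[d/f](R))) → 5
  (γ[d; MAX(b)→h](S) − π[d,h](ρ[h/g](ρ[d/f](R)))) → 3
  ρ[a/h]((γ[d; MAX(b)→h](S) − π[d,h](ρ[h/g](ρ[d/f](R))))) → 3
  π[a](ρ[a/h]((γ[d; MAX(b)→h](S) − π[d,h](ρ[h/g](ρ[d/f](R)))))) → 3
E2 subexpression sizes:
  S → 6
  γ[d; MAX(b)→h](S) → 3
  R → 5
  ρ[d/f](R) → 5
  ρ[h/g](ρ[d/f](R)) → 5
  π[d,h](ρ[h/g](ρ[d/f](R))) → 5
  (γ[d; MAX(b)→h](S) ∪ π[d,h](ρ[h/g](ρ[d/f](R)))) → 8
  ρ[a/h]((γ[d; MAX(b)→h](S) ∪ π[d,h](ρ[h/g](ρ[d/f](R))))) → 8
  π[a](ρ[a/h]((γ[d; MAX(b)→h](S) ∪ π[d,h](ρ[h/g](ρ[d/f](R)))))) → 8

E1 result:
a
3
7
9
E2 result:
a
2
3
4
5
5
6
7
9
Witness: (6,) appears 0× in E1 but 1× in E2.

no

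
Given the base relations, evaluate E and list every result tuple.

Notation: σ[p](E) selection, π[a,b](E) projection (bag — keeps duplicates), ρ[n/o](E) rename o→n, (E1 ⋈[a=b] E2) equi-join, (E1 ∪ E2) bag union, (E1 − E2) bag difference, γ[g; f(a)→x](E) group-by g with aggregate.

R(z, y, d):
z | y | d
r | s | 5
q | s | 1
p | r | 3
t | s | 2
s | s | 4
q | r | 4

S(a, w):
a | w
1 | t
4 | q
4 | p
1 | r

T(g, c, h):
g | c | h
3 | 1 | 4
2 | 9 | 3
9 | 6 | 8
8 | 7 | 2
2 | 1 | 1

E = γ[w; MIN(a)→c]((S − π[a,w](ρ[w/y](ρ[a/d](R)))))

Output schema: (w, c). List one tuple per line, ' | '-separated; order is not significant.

Stepwise |·|:
  S → 4
  R → 6
  ρ[a/d](R) → 6
  ρ[w/y](ρ[a/d](R)) → 6
  π[a,w](ρ[w/y](ρ[a/d](R))) → 6
  (S − π[a,w](ρ[w/y](ρ[a/d](R)))) → 4
  γ[w; MIN(a)→c]((S − π[a,w](ρ[w/y](ρ[a/d](R))))) → 4

== RESULT ==
w | c
p | 4
q | 4
r | 1
t | 1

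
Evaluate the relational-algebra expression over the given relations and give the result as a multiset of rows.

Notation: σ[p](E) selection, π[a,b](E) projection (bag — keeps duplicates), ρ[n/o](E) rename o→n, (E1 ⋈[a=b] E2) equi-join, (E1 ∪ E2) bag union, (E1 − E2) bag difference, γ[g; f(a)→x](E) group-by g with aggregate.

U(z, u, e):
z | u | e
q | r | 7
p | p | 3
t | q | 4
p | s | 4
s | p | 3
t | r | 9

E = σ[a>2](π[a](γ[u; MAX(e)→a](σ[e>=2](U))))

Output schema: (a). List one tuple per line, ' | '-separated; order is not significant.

Per-node cardinality:
  U → 6
  σ[e>=2](U) → 6
  γ[u; MAX(e)→a](σ[e>=2](U)) → 4
  π[a](γ[u; MAX(e)→a](σ[e>=2](U))) → 4
  σ[a>2](π[a](γ[u; MAX(e)→a](σ[e>=2](U)))) → 4

== RESULT ==
a
3
4
4
9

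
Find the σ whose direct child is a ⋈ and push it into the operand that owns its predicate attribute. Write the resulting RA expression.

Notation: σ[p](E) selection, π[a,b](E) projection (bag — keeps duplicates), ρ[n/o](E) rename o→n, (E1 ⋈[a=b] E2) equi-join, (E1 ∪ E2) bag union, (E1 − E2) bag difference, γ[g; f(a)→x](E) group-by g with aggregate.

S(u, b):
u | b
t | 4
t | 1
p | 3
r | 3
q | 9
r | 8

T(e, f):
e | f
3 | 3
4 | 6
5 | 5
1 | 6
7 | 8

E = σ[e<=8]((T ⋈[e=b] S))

σ filters on e, owned by the left side.
E' = (σ[e<=8](T) ⋈[e=b] S)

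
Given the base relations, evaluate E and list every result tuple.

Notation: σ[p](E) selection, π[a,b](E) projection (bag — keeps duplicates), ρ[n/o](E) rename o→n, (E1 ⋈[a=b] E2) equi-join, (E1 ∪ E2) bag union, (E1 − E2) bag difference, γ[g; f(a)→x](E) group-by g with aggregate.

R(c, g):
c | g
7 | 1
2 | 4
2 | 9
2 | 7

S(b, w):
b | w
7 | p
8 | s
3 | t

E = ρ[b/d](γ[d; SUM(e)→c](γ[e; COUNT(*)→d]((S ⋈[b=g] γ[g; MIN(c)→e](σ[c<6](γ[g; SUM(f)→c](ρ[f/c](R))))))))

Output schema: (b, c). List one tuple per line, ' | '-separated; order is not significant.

Subexpression sizes:
  S → 3
  R → 4
  ρ[f/c](R) → 4
  γ[g; SUM(f)→c](ρ[f/c](R)) → 4
  σ[c<6](γ[g; SUM(f)→c](ρ[f/c](R))) → 3
  γ[g; MIN(c)→e](σ[c<6](γ[g; SUM(f)→c](ρ[f/c](R)))) → 3
  (S ⋈[b=g] γ[g; MIN(c)→e](σ[c<6](γ[g; SUM(f)→c](ρ[f/c](R))))) → 1
  γ[e; COUNT(*)→d]((S ⋈[b=g] γ[g; MIN(c)→e](σ[c<6](γ[g; SUM(f)→c](ρ[f/c](R)))))) → 1
  γ[d; SUM(e)→c](γ[e; COUNT(*)→d]((S ⋈[b=g] γ[g; MIN(c)→e](σ[c<6](γ[g; SUM(f)→c](ρ[f/c](R))))))) → 1
  ρ[b/d](γ[d; SUM(e)→c](γ[e; COUNT(*)→d]((S ⋈[b=g] γ[g; MIN(c)→e](σ[c<6](γ[g; SUM(f)→c](ρ[f/c](R)))))))) → 1

== RESULT ==
b | c
1 | 2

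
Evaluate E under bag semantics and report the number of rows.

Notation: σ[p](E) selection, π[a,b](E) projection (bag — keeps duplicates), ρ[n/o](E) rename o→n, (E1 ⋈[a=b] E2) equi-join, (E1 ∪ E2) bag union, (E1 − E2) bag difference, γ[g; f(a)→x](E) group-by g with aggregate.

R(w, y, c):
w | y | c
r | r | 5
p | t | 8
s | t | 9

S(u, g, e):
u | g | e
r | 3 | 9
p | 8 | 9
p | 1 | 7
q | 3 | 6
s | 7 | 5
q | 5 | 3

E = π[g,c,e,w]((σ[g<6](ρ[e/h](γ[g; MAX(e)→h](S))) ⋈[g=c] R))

Row counts bottom-up:
  S → 6
  γ[g; MAX(e)→h](S) → 5
  ρ[e/h](γ[g; MAX(e)→h](S)) → 5
  σ[g<6](ρ[e/h](γ[g; MAX(e)→h](S))) → 3
  R → 3
  (σ[g<6](ρ[e/h](γ[g; MAX(e)→h](S))) ⋈[g=c] R) → 1
  π[g,c,e,w]((σ[g<6](ρ[e/h](γ[g; MAX(e)→h](S))) ⋈[g=c] R)) → 1

|E| = 1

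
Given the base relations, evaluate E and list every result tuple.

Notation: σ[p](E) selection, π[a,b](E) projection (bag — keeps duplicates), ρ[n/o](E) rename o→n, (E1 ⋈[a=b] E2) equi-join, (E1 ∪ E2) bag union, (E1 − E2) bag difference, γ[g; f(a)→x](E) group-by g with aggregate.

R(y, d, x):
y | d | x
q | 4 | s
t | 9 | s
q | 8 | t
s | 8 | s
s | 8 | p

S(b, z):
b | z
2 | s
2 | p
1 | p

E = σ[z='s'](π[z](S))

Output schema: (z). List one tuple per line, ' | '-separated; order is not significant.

Subexpression sizes:
  S → 3
  π[z](S) → 3
  σ[z='s'](π[z](S)) → 1

== RESULT ==
z
s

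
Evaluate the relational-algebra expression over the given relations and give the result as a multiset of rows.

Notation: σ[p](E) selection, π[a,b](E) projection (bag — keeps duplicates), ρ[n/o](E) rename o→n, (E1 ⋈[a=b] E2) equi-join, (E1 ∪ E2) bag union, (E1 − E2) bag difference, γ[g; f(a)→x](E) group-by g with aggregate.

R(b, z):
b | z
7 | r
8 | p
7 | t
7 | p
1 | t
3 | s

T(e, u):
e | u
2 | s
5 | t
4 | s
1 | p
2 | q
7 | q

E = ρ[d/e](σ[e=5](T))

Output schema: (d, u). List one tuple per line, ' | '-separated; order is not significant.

Stepwise |·|:
  T → 6
  σ[e=5](T) → 1
  ρ[d/e](σ[e=5](T)) → 1

== RESULT ==
d | u
5 | t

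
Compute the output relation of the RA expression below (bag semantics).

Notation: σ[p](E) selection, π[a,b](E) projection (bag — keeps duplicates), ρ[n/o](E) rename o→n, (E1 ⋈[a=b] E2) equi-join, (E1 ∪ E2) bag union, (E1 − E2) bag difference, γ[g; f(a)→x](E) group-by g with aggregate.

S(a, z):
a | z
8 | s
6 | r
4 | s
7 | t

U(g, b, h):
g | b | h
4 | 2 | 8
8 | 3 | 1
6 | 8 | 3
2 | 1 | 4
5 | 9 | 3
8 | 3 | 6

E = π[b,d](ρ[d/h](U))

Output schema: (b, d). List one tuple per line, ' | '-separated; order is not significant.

Per-node cardinality:
  U → 6
  ρ[d/h](U) → 6
  π[b,d](ρ[d/h](U)) → 6

== RESULT ==
b | d
1 | 4
2 | 8
3 | 1
3 | 6
8 | 3
9 | 3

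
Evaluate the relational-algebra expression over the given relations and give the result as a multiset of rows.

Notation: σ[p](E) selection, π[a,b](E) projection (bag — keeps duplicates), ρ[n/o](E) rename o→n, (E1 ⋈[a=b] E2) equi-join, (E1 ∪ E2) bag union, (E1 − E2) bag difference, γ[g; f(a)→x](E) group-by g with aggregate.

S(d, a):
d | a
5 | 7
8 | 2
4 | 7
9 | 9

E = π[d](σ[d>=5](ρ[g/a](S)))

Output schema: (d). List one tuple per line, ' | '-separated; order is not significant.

Per-node cardinality:
  S → 4
  ρ[g/a](S) → 4
  σ[d>=5](ρ[g/a](S)) → 3
  π[d](σ[d>=5](ρ[g/a](S))) → 3

== RESULT ==
d
5
8
9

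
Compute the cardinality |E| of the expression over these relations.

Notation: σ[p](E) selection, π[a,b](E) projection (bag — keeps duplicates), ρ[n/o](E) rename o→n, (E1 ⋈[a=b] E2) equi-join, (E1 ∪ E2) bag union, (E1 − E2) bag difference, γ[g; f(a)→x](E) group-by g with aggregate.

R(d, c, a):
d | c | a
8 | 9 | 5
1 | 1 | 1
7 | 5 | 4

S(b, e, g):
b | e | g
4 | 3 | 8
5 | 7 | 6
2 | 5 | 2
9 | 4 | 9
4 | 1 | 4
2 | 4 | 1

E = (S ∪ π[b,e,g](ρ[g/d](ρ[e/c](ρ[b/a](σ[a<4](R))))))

Subexpression sizes:
  S → 6
  R → 3
  σ[a<4](R) → 1
  ρ[b/a](σ[a<4](R)) → 1
  ρ[e/c](ρ[b/a](σ[a<4](R))) → 1
  ρ[g/d](ρ[e/c](ρ[b/a](σ[a<4](R)))) → 1
  π[b,e,g](ρ[g/d](ρ[e/c](ρ[b/a](σ[a<4](R))))) → 1
  (S ∪ π[b,e,g](ρ[g/d](ρ[e/c](ρ[b/a](σ[a<4](R)))))) → 7

|E| = 7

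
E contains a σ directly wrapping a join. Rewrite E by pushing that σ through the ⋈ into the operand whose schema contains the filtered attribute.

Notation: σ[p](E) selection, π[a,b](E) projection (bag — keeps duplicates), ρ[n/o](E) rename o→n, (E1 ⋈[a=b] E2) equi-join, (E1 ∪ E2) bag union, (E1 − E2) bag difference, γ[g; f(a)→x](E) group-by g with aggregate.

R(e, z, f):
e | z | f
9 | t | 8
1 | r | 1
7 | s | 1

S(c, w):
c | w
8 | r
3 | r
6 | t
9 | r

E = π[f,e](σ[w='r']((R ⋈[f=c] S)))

σ filters on w, owned by the right side.
E' = π[f,e]((R ⋈[f=c] σ[w='r'](S)))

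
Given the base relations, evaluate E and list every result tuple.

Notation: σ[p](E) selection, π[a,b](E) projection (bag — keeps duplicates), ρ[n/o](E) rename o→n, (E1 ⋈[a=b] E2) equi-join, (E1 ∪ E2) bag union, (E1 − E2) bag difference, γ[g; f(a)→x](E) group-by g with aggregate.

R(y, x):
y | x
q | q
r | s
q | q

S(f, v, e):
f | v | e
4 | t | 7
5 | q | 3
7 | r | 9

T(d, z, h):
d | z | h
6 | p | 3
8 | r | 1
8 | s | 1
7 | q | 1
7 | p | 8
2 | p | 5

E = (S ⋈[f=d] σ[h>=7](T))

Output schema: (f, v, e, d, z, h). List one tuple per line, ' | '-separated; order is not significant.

Row counts bottom-up:
  S → 3
  T → 6
  σ[h>=7](T) → 1
  (S ⋈[f=d] σ[h>=7](T)) → 1

== RESULT ==
f | v | e | d | z | h
7 | r | 9 | 7 | p | 8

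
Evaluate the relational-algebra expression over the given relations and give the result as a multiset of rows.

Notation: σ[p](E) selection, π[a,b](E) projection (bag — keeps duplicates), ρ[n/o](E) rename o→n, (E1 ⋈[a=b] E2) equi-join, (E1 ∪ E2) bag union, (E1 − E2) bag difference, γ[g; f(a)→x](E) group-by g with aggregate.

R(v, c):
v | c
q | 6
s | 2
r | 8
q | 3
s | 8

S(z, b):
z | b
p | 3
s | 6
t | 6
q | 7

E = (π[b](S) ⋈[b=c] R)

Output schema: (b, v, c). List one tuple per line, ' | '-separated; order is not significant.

Stepwise |·|:
  S → 4
  π[b](S) → 4
  R → 5
  (π[b](S) ⋈[b=c] R) → 3

== RESULT ==
b | v | c
3 | q | 3
6 | q | 6
6 | q | 6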